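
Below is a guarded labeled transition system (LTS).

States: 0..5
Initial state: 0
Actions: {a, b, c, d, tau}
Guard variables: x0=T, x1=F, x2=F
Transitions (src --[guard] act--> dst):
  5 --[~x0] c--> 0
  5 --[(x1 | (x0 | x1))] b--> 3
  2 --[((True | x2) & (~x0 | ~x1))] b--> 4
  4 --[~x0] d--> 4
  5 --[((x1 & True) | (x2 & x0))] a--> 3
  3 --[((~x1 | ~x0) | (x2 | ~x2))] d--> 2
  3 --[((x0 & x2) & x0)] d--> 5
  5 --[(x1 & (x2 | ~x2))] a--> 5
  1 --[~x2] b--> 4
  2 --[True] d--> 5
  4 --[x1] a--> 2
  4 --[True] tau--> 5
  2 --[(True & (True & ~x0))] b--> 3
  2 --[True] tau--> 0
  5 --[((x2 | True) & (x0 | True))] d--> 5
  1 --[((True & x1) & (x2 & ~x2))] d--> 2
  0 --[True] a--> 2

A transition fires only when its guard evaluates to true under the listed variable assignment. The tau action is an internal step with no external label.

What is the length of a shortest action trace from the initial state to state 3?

Answer: 3

Trace:
BFS to 3:
  Layer 0: {0}
  Layer 1: {2}
  Layer 2: {4,5}
  Layer 3: {3}
depth(3)=3, e.g. a·d·b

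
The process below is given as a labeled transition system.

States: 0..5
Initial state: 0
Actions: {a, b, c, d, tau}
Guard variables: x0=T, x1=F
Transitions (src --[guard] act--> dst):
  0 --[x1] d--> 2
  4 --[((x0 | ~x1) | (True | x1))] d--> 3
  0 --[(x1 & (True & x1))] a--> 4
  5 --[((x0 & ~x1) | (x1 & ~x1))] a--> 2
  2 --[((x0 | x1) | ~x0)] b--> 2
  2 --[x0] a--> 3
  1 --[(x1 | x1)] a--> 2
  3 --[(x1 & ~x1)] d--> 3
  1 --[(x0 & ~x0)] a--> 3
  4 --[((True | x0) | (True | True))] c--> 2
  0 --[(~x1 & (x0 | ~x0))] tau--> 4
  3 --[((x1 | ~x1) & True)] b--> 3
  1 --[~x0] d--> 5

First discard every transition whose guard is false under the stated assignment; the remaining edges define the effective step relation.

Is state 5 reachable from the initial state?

Answer: UNREACHABLE

Analysis:
Guard filter leaves 7 enabled edge(s).
L0 = {0}
L1 = {4}  cumulative {0,4}
L2 = {2,3}  cumulative {0,2,3,4}
Reachable = {0,2,3,4}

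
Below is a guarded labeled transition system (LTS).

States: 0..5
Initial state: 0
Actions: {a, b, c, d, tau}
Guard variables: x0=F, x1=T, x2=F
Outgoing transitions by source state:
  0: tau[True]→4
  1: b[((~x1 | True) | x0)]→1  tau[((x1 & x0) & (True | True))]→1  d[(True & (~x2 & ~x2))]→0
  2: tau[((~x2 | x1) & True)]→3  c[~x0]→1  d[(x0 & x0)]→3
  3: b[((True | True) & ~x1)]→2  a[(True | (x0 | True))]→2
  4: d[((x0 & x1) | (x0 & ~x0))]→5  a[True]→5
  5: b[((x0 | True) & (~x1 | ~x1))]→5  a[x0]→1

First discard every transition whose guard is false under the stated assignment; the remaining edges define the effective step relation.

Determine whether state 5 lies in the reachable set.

Answer: REACHABLE

Working:
Guard filter leaves 7 enabled edge(s).
L0 = {0}
L1 = {4}  cumulative {0,4}
L2 = {5}  cumulative {0,4,5}
Reach set: {0,4,5}
trace reaching 5: tau·a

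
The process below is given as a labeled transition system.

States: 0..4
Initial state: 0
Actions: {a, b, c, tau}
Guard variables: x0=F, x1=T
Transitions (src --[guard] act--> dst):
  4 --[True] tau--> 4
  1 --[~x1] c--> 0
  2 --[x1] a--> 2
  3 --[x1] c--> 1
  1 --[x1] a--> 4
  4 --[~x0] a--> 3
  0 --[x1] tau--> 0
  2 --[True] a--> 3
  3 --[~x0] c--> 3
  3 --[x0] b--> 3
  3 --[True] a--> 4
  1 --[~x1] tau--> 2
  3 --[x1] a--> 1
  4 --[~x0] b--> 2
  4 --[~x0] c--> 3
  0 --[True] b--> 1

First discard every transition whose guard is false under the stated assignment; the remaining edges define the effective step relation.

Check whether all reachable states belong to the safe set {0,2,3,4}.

Allowed set {0,2,3,4}
R = {0,1,2,3,4}
  0: ✓
  1: outside
  2: ✓
  3: ✓
  4: ✓
witness against invariant: b → 1

Answer: INVARIANT VIOLATED at state 1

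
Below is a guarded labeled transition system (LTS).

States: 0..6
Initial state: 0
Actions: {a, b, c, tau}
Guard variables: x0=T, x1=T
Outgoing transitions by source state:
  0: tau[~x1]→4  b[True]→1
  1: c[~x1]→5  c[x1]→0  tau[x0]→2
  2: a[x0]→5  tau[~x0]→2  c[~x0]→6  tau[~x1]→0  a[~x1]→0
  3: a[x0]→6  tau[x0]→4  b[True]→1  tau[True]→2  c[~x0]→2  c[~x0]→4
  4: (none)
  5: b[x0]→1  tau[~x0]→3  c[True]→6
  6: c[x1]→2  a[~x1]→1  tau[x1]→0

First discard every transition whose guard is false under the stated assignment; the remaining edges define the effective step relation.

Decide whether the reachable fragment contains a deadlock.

Answer: DEADLOCK-FREE

Working:
R = {0,1,2,5,6}
  0: b→1  [1 exit(s)]
  1: c→0  tau→2  [2 exit(s)]
  2: a→5  [1 exit(s)]
  5: b→1  c→6  [2 exit(s)]
  6: c→2  tau→0  [2 exit(s)]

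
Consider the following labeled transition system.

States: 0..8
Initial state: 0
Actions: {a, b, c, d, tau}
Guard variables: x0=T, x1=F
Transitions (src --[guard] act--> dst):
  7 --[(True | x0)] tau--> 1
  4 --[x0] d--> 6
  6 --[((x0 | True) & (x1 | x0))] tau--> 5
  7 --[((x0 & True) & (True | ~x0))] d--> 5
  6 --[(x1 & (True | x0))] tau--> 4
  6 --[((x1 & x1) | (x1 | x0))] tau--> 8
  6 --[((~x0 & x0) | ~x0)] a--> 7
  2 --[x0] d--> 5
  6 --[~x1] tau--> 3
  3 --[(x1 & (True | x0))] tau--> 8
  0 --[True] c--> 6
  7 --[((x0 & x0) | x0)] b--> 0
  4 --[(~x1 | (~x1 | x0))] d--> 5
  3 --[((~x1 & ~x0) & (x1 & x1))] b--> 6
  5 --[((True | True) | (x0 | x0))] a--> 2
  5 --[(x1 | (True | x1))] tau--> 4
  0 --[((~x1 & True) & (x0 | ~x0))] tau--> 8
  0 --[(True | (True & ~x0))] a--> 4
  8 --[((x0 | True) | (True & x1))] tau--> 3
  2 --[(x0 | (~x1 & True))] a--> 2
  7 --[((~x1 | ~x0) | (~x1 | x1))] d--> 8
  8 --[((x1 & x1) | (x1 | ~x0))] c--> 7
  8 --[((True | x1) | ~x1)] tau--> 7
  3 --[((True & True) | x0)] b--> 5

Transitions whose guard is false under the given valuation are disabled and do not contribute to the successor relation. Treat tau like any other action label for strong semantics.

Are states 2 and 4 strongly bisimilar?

Answer: NOT BISIMILAR

Trace:
Refine partition for ~:
  round 0: {{0,1,2,3,4,5,6,7,8}}
  round 1: {{0},{1},{2},{3},{4},{5},{6,8},{7}}
  round 2: {{0},{1},{2},{3},{4},{5},{6},{7},{8}}
stable after 3 split(s): 9 block(s)
2∈{2}, 4∈{4}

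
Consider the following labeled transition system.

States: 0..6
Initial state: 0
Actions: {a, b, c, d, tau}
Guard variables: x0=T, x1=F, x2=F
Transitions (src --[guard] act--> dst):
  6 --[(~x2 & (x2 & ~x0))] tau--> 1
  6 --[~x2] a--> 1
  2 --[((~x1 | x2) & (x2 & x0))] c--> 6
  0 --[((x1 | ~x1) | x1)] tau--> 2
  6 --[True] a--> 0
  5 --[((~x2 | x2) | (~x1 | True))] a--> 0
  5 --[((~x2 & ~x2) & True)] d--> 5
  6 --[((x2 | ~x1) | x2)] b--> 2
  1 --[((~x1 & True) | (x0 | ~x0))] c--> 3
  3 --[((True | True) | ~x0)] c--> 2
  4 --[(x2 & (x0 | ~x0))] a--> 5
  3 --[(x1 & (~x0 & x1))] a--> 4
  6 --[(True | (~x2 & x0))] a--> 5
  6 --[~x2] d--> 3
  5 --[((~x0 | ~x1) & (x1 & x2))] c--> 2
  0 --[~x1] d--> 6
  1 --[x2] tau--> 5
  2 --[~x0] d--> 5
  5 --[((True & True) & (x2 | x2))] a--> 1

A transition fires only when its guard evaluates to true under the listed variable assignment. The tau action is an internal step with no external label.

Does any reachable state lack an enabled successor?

Answer: DEADLOCK at state 2

Analysis:
R = {0,1,2,3,5,6}
  0: d→6  tau→2  [deg 2]
  1: c→3  [deg 1]
  2: ∅  [deadlock]
  3: c→2  [deg 1]
  5: a→0  d→5  [deg 2]
  6: a→0  a→1  a→5  b→2  d→3  [deg 5]
Path to 2: tau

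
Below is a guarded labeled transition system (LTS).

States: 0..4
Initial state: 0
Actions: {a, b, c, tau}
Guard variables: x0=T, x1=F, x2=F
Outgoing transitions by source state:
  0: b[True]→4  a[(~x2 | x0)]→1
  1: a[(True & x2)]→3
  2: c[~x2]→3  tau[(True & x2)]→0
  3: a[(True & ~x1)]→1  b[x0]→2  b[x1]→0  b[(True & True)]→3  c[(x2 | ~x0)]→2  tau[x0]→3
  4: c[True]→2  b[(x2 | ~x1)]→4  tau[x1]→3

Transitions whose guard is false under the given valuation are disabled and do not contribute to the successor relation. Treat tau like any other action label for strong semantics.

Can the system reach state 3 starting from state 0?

Guard filter leaves 9 enabled edge(s).
L0 = {0}
L1 = {1,4}  cumulative {0,1,4}
L2 = {2}  cumulative {0,1,2,4}
L3 = {3}  cumulative {0,1,2,3,4}
Reach set: {0,1,2,3,4}
trace reaching 3: b·c·c

Answer: REACHABLE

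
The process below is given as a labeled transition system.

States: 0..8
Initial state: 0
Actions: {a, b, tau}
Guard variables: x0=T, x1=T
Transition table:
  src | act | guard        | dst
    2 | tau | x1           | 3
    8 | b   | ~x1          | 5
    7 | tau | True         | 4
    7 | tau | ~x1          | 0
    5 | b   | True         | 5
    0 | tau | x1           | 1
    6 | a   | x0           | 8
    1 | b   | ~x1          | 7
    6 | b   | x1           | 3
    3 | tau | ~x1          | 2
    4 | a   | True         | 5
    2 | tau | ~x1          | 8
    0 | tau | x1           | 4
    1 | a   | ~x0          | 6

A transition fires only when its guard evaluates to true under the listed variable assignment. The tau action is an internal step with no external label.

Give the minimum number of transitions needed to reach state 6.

Answer: UNREACHABLE

Analysis:
Layered search for 6:
  L0 = {0}
  L1 = {1,4}
  L2 = {5}
6 never appears.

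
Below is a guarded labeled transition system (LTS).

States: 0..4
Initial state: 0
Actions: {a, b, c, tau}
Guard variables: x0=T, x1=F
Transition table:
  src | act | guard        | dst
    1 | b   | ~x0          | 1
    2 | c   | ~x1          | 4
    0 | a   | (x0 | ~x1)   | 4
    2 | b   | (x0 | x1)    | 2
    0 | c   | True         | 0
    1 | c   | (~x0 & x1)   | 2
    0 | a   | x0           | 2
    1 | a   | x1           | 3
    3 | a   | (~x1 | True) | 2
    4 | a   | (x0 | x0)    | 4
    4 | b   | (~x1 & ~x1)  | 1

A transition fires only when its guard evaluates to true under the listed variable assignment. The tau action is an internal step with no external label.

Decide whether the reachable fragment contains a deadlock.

Answer: DEADLOCK at state 1

Working:
Reach set: {0,1,2,4}
  0: a→2  a→4  c→0  [3 exit(s)]
  1: ∅  [STUCK]
  2: b→2  c→4  [2 exit(s)]
  4: a→4  b→1  [2 exit(s)]
trace reaching 1: a·b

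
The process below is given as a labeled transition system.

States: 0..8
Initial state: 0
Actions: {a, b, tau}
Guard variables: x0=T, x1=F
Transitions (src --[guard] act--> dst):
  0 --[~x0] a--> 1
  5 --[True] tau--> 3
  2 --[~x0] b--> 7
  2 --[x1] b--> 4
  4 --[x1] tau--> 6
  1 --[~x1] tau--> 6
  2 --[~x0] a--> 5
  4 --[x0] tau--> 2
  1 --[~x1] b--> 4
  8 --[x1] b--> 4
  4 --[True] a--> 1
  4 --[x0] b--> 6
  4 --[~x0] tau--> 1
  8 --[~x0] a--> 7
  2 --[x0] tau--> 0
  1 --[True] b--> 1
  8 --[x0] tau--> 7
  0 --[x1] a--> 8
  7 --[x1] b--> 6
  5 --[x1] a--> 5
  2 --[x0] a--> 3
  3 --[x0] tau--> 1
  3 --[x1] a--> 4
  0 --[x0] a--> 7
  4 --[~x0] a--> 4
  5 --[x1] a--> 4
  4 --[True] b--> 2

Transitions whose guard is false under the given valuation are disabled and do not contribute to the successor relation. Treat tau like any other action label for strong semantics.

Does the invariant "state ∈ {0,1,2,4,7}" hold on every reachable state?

Answer: INVARIANT HOLDS

Analysis:
Inv-set: {0,1,2,4,7}
Reach set: {0,7}
  0: ✓
  7: ✓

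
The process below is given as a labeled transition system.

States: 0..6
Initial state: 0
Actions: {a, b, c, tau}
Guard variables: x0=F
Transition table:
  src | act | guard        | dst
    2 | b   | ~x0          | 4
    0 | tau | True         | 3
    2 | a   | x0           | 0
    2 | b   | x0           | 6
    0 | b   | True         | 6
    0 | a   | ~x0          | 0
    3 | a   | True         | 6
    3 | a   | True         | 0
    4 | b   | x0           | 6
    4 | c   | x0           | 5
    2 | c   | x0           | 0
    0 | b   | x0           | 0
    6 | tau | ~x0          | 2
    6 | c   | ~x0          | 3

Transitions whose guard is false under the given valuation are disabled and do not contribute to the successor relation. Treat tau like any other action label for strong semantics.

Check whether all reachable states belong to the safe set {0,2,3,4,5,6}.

Allowed set {0,2,3,4,5,6}
R = {0,2,3,4,6}
  0: safe
  2: safe
  3: safe
  4: safe
  6: safe

Answer: INVARIANT HOLDS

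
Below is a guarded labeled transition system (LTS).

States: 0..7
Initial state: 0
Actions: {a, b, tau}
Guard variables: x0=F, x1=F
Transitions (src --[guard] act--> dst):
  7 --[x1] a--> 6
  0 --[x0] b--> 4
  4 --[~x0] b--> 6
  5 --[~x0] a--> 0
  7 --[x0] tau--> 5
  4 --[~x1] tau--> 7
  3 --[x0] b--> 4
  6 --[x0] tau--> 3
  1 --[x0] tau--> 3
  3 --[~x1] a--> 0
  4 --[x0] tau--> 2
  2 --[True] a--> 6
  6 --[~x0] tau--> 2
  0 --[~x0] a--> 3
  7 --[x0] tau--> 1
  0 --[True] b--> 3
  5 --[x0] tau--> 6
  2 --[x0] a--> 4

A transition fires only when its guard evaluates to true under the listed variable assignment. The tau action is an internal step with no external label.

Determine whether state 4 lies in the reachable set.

Guard filter leaves 8 enabled edge(s).
Layer 0: {0}
Layer 1: {3}  cumulative {0,3}
R = {0,3}

Answer: UNREACHABLE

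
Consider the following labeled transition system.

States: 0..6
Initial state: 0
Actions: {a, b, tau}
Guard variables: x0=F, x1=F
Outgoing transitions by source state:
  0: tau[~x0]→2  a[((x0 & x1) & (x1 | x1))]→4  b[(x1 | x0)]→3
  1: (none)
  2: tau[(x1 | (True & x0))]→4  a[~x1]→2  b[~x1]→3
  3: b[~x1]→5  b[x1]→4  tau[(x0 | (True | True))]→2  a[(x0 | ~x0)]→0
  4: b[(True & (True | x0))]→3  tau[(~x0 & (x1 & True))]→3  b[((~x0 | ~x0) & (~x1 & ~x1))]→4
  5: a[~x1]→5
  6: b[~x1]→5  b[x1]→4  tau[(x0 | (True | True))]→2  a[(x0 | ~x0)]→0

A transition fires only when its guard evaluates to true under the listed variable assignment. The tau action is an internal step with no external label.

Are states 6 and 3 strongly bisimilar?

Compute ~ classes (split until stable):
  round 0: {{0,1,2,3,4,5,6}}
  round 1: {{0},{1},{2},{3,6},{4},{5}}
Fixed point at round 2; 6 class(es).
6∈{3,6}, 3∈{3,6}

Answer: BISIMILAR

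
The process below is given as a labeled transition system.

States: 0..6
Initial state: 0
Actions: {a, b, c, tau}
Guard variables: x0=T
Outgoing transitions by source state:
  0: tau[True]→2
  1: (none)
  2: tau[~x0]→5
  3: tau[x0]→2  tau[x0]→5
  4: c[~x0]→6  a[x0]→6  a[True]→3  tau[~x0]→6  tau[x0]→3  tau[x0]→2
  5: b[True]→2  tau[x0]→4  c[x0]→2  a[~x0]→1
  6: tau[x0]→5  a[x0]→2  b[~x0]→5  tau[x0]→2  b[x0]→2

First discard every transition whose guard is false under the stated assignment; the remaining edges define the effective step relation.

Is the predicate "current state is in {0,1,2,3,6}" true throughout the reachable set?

Inv-set: {0,1,2,3,6}
R = {0,2}
  0: ✓
  2: ✓

Answer: INVARIANT HOLDS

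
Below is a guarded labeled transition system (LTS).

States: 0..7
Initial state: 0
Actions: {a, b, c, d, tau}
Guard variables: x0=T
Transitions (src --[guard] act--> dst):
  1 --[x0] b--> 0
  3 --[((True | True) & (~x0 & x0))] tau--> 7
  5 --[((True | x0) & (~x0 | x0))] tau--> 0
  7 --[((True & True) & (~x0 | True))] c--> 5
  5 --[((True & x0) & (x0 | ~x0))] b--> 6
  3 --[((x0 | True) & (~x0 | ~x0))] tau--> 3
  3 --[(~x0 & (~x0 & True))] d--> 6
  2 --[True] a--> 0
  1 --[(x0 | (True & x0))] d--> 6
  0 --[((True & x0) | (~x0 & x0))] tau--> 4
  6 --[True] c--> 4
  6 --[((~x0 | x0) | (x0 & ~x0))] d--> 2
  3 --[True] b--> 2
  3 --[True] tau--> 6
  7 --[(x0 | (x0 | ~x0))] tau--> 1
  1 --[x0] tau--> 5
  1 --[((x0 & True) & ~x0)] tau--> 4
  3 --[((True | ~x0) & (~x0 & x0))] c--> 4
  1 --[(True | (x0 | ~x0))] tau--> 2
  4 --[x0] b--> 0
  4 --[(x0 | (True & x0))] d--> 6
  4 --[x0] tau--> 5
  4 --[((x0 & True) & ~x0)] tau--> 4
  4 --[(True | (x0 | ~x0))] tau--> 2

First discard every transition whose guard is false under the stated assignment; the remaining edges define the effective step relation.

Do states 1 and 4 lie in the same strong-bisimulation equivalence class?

Answer: BISIMILAR

Trace:
Refine partition for ~:
  π0 = {{0,1,2,3,4,5,6,7}}
  π1 = {{0},{1,4},{2},{3,5},{6},{7}}
  π2 = {{0},{1,4},{2},{3},{5},{6},{7}}
7 equivalence class(es) (converged in 3)
class of 1: {1,4}; class of 4: {1,4}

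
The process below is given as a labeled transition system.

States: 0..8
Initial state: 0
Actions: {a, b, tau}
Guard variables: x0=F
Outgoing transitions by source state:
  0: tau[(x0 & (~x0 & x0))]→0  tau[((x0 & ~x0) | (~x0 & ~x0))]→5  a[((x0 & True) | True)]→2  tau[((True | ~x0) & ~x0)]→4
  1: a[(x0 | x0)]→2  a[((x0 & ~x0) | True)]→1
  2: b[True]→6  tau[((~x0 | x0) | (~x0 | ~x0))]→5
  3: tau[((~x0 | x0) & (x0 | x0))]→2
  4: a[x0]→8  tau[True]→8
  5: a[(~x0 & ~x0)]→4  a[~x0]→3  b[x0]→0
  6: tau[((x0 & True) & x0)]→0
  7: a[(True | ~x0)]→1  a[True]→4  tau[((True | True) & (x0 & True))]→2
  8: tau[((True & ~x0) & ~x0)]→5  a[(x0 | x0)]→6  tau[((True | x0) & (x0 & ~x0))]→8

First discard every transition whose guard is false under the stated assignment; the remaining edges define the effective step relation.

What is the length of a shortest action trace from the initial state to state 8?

BFS to 8:
  depth 0: {0}
  depth 1: {2,4,5}
  depth 2: {3,6,8}
first hit 8 at d=2 via tau·tau

Answer: 2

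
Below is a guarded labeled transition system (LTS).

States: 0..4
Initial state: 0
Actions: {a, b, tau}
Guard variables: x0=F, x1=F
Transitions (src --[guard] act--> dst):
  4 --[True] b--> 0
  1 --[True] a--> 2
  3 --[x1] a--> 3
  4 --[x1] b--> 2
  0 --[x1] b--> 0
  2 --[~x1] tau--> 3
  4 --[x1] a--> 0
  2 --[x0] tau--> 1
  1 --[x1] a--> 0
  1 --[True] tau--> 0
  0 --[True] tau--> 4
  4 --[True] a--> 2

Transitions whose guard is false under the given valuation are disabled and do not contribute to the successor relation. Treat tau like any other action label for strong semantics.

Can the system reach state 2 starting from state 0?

Guard filter leaves 6 enabled edge(s).
depth 0: {0}
depth 1: {4}  now seen {0,4}
depth 2: {2}  now seen {0,2,4}
depth 3: {3}  now seen {0,2,3,4}
R = {0,2,3,4}
Path to 2: tau·a

Answer: REACHABLE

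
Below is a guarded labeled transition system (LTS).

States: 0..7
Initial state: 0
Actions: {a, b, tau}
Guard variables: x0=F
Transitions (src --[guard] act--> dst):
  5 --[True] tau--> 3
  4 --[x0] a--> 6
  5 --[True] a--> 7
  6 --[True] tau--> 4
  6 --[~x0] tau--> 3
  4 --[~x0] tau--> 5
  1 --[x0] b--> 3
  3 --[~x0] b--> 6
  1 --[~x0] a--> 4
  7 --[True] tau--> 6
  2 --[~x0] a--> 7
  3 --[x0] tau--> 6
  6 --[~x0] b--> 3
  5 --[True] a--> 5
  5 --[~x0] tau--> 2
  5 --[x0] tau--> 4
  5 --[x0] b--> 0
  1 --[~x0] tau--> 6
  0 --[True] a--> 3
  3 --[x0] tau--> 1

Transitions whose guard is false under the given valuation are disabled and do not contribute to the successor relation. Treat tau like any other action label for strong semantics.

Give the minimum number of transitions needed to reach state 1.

Layered search for 1:
  L0 = {0}
  L1 = {3}
  L2 = {6}
  L3 = {4}
  L4 = {5}
  L5 = {2,7}
1 never appears.

Answer: UNREACHABLE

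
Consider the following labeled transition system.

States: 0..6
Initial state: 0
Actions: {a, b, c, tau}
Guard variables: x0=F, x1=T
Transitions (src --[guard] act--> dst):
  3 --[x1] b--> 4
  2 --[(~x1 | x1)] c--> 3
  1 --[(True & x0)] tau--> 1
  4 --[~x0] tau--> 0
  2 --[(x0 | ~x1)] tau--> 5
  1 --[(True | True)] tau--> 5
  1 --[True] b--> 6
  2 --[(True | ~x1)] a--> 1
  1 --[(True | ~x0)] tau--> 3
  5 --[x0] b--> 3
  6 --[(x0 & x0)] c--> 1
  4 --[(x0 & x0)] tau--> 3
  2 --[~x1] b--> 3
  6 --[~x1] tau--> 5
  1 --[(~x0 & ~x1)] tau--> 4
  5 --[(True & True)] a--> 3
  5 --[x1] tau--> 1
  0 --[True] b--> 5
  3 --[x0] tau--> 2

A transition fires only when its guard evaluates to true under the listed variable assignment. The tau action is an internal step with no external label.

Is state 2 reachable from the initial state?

Guard filter leaves 10 enabled edge(s).
Layer 0: {0}
Layer 1: {5}  total {0,5}
Layer 2: {1,3}  total {0,1,3,5}
Layer 3: {4,6}  total {0,1,3,4,5,6}
Reachable = {0,1,3,4,5,6}

Answer: UNREACHABLE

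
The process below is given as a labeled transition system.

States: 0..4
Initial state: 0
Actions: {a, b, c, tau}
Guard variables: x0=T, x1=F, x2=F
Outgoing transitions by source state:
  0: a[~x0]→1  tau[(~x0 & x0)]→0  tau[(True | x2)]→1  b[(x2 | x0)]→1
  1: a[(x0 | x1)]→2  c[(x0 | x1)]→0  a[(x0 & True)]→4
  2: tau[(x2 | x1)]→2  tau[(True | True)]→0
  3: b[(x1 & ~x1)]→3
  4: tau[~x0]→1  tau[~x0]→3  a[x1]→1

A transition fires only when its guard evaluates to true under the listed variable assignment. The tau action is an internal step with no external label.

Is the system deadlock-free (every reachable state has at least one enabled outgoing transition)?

Answer: DEADLOCK at state 4

Trace:
R = {0,1,2,4}
  0: b→1  tau→1  [2 out]
  1: a→2  a→4  c→0  [3 out]
  2: tau→0  [1 out]
  4: ∅  [no exit]
witness 4: tau·a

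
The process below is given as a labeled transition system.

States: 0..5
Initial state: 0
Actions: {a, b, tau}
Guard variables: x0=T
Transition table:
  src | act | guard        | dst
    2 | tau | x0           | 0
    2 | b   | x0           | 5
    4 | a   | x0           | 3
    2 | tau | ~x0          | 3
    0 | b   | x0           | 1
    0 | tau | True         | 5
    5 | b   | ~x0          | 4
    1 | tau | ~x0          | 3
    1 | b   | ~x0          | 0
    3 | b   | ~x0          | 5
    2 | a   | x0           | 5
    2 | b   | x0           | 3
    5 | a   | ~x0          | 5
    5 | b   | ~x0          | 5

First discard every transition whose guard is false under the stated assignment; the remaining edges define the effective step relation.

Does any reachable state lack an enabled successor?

Answer: DEADLOCK at state 1

Trace:
Reachable = {0,1,5}
  0: b→1  tau→5  [2 out]
  1: ∅  [STUCK]
  5: ∅  [STUCK]
trace reaching 1: b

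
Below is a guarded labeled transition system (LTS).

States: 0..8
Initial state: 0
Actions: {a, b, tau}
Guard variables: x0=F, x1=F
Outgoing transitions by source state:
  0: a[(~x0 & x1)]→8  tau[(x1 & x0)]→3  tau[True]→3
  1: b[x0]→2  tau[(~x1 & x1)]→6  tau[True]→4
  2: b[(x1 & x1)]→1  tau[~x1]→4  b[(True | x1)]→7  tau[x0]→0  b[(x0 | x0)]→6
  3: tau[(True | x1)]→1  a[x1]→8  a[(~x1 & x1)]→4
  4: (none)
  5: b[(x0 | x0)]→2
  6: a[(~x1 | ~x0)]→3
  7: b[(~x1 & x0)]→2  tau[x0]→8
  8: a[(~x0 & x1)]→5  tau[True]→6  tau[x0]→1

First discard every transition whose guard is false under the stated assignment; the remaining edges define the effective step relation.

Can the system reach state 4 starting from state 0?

7 transition(s) survive guard evaluation.
depth 0: {0}
depth 1: {3}  cumulative {0,3}
depth 2: {1}  cumulative {0,1,3}
depth 3: {4}  cumulative {0,1,3,4}
Reachable = {0,1,3,4}
Path to 4: tau·tau·tau

Answer: REACHABLE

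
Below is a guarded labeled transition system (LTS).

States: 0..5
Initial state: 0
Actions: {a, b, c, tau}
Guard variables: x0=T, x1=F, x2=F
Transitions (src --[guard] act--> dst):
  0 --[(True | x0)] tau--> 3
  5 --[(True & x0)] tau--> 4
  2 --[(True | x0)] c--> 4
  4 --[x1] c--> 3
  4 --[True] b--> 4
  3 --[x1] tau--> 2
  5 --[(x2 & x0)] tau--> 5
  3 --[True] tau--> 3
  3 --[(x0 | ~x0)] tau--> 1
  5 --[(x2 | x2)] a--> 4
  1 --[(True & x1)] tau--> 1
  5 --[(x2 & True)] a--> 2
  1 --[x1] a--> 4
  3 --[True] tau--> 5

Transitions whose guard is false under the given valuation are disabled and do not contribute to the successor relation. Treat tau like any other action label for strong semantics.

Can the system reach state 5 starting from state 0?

Answer: REACHABLE

Trace:
After dropping false guards: 7 live edges.
Layer 0: {0}
Layer 1: {3}  total {0,3}
Layer 2: {1,5}  total {0,1,3,5}
Layer 3: {4}  total {0,1,3,4,5}
Reach set: {0,1,3,4,5}
trace reaching 5: tau·tau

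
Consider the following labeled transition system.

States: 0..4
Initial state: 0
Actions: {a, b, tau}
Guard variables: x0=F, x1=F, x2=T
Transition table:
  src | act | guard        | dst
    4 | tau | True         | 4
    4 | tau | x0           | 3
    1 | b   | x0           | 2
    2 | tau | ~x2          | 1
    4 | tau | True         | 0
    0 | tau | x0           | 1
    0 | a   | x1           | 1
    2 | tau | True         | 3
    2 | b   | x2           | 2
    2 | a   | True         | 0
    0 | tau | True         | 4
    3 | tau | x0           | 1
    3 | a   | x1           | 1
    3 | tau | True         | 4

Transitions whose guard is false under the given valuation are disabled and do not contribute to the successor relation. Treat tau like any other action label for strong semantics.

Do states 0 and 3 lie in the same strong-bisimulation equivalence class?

Compute ~ classes (split until stable):
  π0 = {{0,1,2,3,4}}
  π1 = {{0,3,4},{1},{2}}
Fixed point at round 2; 3 class(es).
class of 0: {0,3,4}; class of 3: {0,3,4}

Answer: BISIMILAR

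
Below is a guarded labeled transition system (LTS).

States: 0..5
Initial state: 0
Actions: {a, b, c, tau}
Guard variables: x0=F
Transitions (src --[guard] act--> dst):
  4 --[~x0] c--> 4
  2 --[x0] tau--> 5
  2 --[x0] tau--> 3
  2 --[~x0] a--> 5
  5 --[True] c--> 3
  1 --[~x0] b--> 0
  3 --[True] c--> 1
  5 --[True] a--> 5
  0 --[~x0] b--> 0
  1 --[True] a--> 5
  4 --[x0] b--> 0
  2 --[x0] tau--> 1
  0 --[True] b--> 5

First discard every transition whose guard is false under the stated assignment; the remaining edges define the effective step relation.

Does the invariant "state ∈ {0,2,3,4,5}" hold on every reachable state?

Answer: INVARIANT VIOLATED at state 1

Trace:
Inv-set: {0,2,3,4,5}
Reachable = {0,1,3,5}
  0: ok
  1: outside
  3: ok
  5: ok
counterexample path to 1: b·c·c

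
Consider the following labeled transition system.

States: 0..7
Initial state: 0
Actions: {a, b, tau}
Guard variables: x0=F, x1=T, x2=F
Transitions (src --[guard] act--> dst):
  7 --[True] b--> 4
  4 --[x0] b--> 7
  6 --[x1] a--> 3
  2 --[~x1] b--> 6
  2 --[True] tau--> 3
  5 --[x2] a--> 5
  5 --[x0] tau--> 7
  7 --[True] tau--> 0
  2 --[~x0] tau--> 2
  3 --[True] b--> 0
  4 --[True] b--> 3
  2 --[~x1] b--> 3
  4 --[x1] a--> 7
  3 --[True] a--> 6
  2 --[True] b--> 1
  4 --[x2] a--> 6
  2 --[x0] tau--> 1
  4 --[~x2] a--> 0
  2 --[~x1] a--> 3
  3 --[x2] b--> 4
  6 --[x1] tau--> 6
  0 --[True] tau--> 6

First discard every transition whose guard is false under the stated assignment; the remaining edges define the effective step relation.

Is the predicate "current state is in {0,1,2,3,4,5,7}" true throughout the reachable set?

Safe = {0,1,2,3,4,5,7}
R = {0,3,6}
  0: ok
  3: ok
  6: outside
reach 6 via tau — violates

Answer: INVARIANT VIOLATED at state 6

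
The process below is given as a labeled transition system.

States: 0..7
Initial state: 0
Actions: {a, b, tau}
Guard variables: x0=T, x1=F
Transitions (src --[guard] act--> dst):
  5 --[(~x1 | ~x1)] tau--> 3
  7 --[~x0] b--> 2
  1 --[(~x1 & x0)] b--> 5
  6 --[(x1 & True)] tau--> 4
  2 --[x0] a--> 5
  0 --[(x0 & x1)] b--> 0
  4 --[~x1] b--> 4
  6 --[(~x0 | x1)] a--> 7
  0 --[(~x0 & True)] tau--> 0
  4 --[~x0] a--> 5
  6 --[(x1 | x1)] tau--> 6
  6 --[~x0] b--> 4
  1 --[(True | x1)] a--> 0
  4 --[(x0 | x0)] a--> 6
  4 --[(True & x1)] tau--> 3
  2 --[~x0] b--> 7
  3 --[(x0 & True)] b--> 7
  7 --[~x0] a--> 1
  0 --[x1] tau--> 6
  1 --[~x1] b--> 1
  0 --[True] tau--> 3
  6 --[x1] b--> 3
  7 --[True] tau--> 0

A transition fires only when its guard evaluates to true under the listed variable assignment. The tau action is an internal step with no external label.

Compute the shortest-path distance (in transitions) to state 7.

Breadth-first toward 7:
  Layer 0: {0}
  Layer 1: {3}
  Layer 2: {7}
first hit 7 at d=2 via tau·b

Answer: 2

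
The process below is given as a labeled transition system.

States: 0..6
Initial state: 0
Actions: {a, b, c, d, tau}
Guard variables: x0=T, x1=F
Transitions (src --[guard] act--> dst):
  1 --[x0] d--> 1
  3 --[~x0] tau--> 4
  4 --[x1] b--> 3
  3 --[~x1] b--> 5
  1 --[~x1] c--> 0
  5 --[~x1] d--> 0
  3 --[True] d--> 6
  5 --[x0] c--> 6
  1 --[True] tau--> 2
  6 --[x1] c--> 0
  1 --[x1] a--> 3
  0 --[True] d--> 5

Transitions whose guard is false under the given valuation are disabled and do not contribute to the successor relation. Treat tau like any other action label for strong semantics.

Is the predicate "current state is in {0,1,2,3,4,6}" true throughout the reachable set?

Answer: INVARIANT VIOLATED at state 5

Working:
Inv-set: {0,1,2,3,4,6}
Reach set: {0,5,6}
  0: ✓
  5: VIOLATES
  6: ✓
witness against invariant: d → 5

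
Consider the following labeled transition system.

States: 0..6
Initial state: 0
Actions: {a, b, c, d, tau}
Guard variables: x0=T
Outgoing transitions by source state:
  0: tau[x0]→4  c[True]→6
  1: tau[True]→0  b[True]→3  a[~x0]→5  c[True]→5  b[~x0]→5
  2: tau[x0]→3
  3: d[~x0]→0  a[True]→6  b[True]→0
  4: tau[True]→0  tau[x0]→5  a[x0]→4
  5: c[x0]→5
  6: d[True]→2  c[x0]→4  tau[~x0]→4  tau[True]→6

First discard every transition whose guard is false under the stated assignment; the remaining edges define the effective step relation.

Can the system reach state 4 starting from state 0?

Answer: REACHABLE

Analysis:
After dropping false guards: 15 live edges.
depth 0: {0}
depth 1: {4,6}  total {0,4,6}
depth 2: {2,5}  total {0,2,4,5,6}
depth 3: {3}  total {0,2,3,4,5,6}
Reachable = {0,2,3,4,5,6}
witness 4: tau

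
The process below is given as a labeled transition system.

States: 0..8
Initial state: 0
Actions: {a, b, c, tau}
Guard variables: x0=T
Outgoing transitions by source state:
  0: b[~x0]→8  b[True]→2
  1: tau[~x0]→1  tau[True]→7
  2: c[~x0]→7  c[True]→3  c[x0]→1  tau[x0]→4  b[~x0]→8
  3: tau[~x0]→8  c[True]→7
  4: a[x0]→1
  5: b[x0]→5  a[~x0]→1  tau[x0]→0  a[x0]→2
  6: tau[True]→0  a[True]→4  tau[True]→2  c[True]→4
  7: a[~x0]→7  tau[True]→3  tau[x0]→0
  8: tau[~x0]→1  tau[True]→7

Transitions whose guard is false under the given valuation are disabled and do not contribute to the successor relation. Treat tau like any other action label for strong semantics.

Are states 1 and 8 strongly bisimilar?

Answer: BISIMILAR

Working:
Refine partition for ~:
  P[0] = {{0,1,2,3,4,5,6,7,8}}
  P[1] = {{0},{1,7,8},{2},{3},{4},{5},{6}}
  P[2] = {{0},{1,8},{2},{3},{4},{5},{6},{7}}
Fixed point at round 3; 8 class(es).
[1]={1,8}  [8]={1,8}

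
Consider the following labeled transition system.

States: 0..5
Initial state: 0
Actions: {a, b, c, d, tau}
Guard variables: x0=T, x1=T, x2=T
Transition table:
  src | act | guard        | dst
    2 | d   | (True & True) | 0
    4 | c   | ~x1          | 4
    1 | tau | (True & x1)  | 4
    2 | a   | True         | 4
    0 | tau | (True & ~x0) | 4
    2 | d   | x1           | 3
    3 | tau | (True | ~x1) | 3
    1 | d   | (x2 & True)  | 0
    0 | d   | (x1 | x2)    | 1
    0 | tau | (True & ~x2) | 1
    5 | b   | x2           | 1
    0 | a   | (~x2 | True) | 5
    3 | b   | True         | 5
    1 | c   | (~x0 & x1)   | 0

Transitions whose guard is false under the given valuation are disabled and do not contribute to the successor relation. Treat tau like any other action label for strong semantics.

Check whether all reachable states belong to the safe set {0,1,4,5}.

Answer: INVARIANT HOLDS

Working:
Safe = {0,1,4,5}
Reach set: {0,1,4,5}
  0: ok
  1: ok
  4: ok
  5: ok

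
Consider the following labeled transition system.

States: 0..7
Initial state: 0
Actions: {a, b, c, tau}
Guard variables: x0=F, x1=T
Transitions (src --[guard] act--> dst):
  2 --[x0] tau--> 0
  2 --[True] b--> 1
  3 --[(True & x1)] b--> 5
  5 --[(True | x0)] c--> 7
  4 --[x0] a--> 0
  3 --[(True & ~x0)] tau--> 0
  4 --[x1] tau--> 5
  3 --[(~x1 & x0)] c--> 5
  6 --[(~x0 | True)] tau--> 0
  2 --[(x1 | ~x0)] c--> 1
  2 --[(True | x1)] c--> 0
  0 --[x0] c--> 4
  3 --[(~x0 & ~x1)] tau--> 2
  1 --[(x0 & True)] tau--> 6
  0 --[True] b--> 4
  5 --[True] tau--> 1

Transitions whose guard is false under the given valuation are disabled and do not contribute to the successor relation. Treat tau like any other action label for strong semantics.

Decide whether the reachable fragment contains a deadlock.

Answer: DEADLOCK at state 1

Working:
Reachable = {0,1,4,5,7}
  0: b→4  [1 exit(s)]
  1: ∅  [STUCK]
  4: tau→5  [1 exit(s)]
  5: c→7  tau→1  [2 exit(s)]
  7: ∅  [STUCK]
witness 1: b·tau·tau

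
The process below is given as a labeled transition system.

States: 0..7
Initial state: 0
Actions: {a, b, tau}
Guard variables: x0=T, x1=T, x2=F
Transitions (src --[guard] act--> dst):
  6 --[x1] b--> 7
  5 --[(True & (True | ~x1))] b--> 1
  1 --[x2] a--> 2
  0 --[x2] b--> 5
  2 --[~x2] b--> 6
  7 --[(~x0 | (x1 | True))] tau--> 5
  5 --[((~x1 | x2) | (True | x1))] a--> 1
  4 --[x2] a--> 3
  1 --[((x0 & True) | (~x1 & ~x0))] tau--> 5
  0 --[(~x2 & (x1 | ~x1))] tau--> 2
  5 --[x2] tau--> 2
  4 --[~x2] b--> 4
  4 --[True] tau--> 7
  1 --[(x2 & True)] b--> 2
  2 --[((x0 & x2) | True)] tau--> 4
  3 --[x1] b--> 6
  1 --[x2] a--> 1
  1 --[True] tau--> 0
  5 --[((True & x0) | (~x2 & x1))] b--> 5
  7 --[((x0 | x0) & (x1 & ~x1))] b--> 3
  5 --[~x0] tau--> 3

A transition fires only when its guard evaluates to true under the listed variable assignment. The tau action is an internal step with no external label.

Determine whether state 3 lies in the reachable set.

Answer: UNREACHABLE

Working:
13 transition(s) survive guard evaluation.
Layer 0: {0}
Layer 1: {2}  now seen {0,2}
Layer 2: {4,6}  now seen {0,2,4,6}
Layer 3: {7}  now seen {0,2,4,6,7}
Layer 4: {5}  now seen {0,2,4,5,6,7}
Layer 5: {1}  now seen {0,1,2,4,5,6,7}
Reach set: {0,1,2,4,5,6,7}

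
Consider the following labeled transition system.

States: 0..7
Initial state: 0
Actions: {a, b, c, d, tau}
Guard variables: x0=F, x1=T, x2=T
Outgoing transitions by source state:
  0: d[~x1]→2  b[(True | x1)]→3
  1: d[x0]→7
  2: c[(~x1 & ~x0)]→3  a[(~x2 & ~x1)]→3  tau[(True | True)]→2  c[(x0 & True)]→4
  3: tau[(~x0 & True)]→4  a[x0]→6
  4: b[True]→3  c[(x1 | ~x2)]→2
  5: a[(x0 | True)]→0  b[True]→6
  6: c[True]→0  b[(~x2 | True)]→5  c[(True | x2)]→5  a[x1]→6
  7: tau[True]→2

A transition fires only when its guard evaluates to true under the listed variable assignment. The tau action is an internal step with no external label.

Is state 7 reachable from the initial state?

Answer: UNREACHABLE

Working:
Guard filter leaves 12 enabled edge(s).
depth 0: {0}
depth 1: {3}  now seen {0,3}
depth 2: {4}  now seen {0,3,4}
depth 3: {2}  now seen {0,2,3,4}
Reachable = {0,2,3,4}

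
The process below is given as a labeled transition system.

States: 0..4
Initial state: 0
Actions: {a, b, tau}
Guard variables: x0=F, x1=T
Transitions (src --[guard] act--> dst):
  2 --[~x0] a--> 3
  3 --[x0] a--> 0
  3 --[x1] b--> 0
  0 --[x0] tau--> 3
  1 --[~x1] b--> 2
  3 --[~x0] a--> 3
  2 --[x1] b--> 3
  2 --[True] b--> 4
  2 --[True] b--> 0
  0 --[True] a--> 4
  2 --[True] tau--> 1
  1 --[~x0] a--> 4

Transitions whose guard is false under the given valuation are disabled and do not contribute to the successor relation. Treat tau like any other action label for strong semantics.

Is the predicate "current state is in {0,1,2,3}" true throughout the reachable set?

Inv-set: {0,1,2,3}
Reachable = {0,4}
  0: ✓
  4: VIOLATES
counterexample path to 4: a

Answer: INVARIANT VIOLATED at state 4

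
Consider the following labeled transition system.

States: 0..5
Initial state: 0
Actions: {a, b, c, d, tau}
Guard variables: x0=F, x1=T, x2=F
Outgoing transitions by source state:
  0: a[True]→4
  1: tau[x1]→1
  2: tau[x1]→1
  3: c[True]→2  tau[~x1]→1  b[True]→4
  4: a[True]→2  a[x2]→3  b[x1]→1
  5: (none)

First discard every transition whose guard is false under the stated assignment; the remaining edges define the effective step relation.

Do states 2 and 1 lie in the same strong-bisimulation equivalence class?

Refine partition for ~:
  round 0: {{0,1,2,3,4,5}}
  round 1: {{0},{1,2},{3},{4},{5}}
5 equivalence class(es) (converged in 2)
class of 2: {1,2}; class of 1: {1,2}

Answer: BISIMILAR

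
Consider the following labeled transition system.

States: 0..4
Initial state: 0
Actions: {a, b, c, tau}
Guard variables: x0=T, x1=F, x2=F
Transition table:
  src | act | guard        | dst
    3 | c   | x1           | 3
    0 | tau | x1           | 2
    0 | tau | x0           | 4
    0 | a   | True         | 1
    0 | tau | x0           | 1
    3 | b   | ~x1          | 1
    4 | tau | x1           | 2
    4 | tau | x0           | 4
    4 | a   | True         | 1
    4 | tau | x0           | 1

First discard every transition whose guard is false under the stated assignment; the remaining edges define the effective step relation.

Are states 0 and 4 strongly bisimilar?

Answer: BISIMILAR

Working:
Refine partition for ~:
  round 0: {{0,1,2,3,4}}
  round 1: {{0,4},{1,2},{3}}
Fixed point at round 2; 3 class(es).
[0]={0,4}  [4]={0,4}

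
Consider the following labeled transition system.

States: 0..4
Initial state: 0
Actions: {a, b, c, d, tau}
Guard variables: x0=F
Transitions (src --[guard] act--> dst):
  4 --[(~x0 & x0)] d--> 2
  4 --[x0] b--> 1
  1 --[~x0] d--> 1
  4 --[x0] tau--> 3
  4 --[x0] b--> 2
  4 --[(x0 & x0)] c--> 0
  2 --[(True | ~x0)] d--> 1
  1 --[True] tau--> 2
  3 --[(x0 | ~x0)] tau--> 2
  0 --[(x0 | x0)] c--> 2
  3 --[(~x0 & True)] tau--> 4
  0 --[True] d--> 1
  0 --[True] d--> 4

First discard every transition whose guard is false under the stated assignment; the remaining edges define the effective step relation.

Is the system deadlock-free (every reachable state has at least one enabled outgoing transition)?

R = {0,1,2,4}
  0: d→1  d→4  [2 exit(s)]
  1: d→1  tau→2  [2 exit(s)]
  2: d→1  [1 exit(s)]
  4: ∅  [deadlock]
Path to 4: d

Answer: DEADLOCK at state 4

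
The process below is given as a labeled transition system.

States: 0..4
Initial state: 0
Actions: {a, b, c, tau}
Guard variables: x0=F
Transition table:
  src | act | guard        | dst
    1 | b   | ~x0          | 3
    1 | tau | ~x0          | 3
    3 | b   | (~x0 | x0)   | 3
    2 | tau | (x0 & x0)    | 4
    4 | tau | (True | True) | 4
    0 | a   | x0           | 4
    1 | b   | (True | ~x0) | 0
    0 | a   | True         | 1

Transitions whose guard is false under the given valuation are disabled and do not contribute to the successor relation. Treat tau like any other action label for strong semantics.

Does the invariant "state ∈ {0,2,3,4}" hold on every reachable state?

Safe = {0,2,3,4}
R = {0,1,3}
  0: ok
  1: VIOLATES
  3: ok
reach 1 via a — violates

Answer: INVARIANT VIOLATED at state 1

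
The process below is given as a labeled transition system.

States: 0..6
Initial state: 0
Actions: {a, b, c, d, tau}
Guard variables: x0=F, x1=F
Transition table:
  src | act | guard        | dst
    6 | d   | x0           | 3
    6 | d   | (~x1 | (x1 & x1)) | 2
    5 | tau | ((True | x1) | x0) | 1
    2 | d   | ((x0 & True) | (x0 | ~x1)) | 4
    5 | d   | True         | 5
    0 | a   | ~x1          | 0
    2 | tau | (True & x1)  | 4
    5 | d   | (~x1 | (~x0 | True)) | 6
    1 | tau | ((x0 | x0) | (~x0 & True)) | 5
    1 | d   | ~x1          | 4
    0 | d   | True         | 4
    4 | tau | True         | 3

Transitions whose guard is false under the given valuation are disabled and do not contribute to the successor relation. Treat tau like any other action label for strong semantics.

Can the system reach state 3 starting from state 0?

Answer: REACHABLE

Working:
10 transition(s) survive guard evaluation.
depth 0: {0}
depth 1: {4}  cumulative {0,4}
depth 2: {3}  cumulative {0,3,4}
R = {0,3,4}
Path to 3: d·tau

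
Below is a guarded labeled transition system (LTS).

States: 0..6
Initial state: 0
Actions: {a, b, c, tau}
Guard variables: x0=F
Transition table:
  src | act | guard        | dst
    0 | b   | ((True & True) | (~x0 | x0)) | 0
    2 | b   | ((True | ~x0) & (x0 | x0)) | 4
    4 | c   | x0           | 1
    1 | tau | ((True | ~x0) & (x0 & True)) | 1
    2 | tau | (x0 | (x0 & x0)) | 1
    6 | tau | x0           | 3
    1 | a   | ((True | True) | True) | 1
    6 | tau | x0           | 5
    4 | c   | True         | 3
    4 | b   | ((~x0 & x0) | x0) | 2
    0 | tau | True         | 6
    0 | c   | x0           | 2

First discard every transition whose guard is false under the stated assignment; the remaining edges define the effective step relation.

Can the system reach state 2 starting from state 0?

Answer: UNREACHABLE

Working:
Guard filter leaves 4 enabled edge(s).
depth 0: {0}
depth 1: {6}  now seen {0,6}
Reachable = {0,6}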